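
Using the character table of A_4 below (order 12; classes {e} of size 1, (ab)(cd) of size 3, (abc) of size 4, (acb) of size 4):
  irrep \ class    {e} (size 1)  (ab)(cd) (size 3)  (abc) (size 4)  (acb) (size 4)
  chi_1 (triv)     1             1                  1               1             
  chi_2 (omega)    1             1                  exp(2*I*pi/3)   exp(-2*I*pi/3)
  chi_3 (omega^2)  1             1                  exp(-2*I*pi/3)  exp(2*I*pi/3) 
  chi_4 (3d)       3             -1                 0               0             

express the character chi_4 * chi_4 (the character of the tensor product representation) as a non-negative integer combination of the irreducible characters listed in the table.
chi_4 tensor chi_4 = chi_1 + chi_2 + chi_3 + 2*chi_4 (all other irreducibles have multiplicity 0).

Why: The character of a tensor product is the pointwise product (chi_4 * chi_4)(C) = chi_4(C) * chi_4(C):
  {e}: (3)*(3), (ab)(cd): (-1)*(-1), (abc): (0)*(0), (acb): (0)*(0)
so (chi_4 * chi_4) takes values
  {e} -> 9, (ab)(cd) -> 1, (abc) -> 0, (acb) -> 0.
Now take the inner product of this character with each irreducible chi from the table, <chi_4*chi_4, chi> = (1/12) sum_C |C| (chi_4*chi_4)(C) conj(chi(C)):
  <chi_4*chi_4, chi_1> = (1/12)[1*(9)*conj(1) + 3*(1)*conj(1) + 4*(0)*conj(1) + 4*(0)*conj(1)]
      = (1/12)[(9) + (3) + (0) + (0)] = 12/12 = 1
  <chi_4*chi_4, chi_2> = (1/12)[1*(9)*conj(1) + 3*(1)*conj(1) + 4*(0)*conj(exp(2*I*pi/3)) + 4*(0)*conj(exp(-2*I*pi/3))]
      = (1/12)[(9) + (3) + (0) + (0)] = 12/12 = 1
  <chi_4*chi_4, chi_3> = (1/12)[1*(9)*conj(1) + 3*(1)*conj(1) + 4*(0)*conj(exp(-2*I*pi/3)) + 4*(0)*conj(exp(2*I*pi/3))]
      = (1/12)[(9) + (3) + (0) + (0)] = 12/12 = 1
  <chi_4*chi_4, chi_4> = (1/12)[1*(9)*conj(3) + 3*(1)*conj(-1) + 4*(0)*conj(0) + 4*(0)*conj(0)]
      = (1/12)[(27) + (-3) + (0) + (0)] = 24/12 = 2
(Exp terms are combined using exp(i*s)*conj(exp(i*t)) = exp(i*(s-t)), and sums of them are collapsed using the identity that for every m > 1 the m distinct m-th roots of unity sum to 0, e.g. 1 + exp(2*I*pi/3) + exp(-2*I*pi/3) = 0.)
Hence the multiplicities are chi_1: 1, chi_2: 1, chi_3: 1, chi_4: 2. Dimension check: dim(chi_4)*dim(chi_4) = 3*3 = 9 and sum (mult * dim) = 1*1 + 1*1 + 1*1 + 2*3 = 9.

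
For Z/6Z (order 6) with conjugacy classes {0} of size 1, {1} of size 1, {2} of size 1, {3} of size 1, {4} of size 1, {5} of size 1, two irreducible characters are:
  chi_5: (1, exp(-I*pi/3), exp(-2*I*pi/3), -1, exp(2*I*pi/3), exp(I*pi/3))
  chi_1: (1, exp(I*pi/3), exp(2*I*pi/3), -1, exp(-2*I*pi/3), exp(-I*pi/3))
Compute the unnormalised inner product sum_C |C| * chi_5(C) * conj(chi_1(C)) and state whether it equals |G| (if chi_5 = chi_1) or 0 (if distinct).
Sum = 0; so <chi_5, chi_1> = 0 (distinct irreducibles are orthogonal).

Details: Compute term by term over conjugacy classes (|C| * chi_5(C) * conj(chi_1(C))):
  1*(1)*conj(1) + 1*(exp(-I*pi/3))*conj(exp(I*pi/3)) + 1*(exp(-2*I*pi/3))*conj(exp(2*I*pi/3)) + 1*(-1)*conj(-1) + 1*(exp(2*I*pi/3))*conj(exp(-2*I*pi/3)) + 1*(exp(I*pi/3))*conj(exp(-I*pi/3))
  = (1) + (exp(-2*I*pi/3)) + (exp(2*I*pi/3)) + (1) + (exp(-2*I*pi/3)) + (exp(2*I*pi/3))
  = 0.
(Exp terms are combined using exp(i*s)*conj(exp(i*t)) = exp(i*(s-t)), and sums of them are collapsed using the identity that for every m > 1 the m distinct m-th roots of unity sum to 0, e.g. 1 + exp(2*I*pi/3) + exp(-2*I*pi/3) = 0.)
Dividing by |G| = 6 gives 0/6 = 0, matching the row-orthogonality relation <chi_5, chi_1> = [chi_5 = chi_1].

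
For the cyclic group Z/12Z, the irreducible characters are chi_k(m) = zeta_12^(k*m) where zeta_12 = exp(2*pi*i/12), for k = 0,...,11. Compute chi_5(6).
chi_5(6) = zeta_12^30 = -1

Explanation: chi_5(6) = zeta_12^(5*6) = zeta_12^30. Since zeta_12^12 = 1, this equals zeta_12^6 = exp(2*pi*i*6/12) = -1.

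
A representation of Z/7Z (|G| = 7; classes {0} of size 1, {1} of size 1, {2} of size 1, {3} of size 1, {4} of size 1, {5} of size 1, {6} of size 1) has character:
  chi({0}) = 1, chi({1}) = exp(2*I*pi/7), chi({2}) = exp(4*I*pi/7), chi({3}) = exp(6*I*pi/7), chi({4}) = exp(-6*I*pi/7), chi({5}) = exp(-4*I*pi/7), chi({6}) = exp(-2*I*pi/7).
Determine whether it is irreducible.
Irreducible: <chi, chi> = 1.

Justification: <chi, chi> = (1/|G|) sum_C |C| * |chi(C)|^2 = (1/7)[1*|1|^2 + 1*|exp(2*I*pi/7)|^2 + 1*|exp(4*I*pi/7)|^2 + 1*|exp(6*I*pi/7)|^2 + 1*|exp(-6*I*pi/7)|^2 + 1*|exp(-4*I*pi/7)|^2 + 1*|exp(-2*I*pi/7)|^2]
  = (1/7)[(1) + (1) + (1) + (1) + (1) + (1) + (1)] = 7/7 = 1.
(Exp terms are combined using exp(i*s)*conj(exp(i*t)) = exp(i*(s-t)), and sums of them are collapsed using the identity that for every m > 1 the m distinct m-th roots of unity sum to 0, e.g. 1 + exp(2*I*pi/3) + exp(-2*I*pi/3) = 0.)
A character is irreducible iff <chi, chi> = 1, so this representation is irreducible.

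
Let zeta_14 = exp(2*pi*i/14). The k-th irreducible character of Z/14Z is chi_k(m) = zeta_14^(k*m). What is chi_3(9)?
chi_3(9) = zeta_14^27 = exp(-I*pi/7)

Working: chi_3(9) = zeta_14^(3*9) = zeta_14^27. Since zeta_14^14 = 1, this equals zeta_14^13 = exp(2*pi*i*13/14) = exp(-I*pi/7).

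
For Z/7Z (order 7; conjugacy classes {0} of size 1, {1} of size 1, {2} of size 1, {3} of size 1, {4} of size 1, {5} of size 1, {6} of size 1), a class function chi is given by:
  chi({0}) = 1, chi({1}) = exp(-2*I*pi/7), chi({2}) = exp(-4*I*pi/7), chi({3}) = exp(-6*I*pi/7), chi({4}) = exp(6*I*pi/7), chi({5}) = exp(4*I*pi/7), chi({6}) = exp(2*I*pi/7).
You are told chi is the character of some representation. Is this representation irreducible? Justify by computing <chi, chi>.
Irreducible: <chi, chi> = 1.

Solution. <chi, chi> = (1/|G|) sum_C |C| * |chi(C)|^2 = (1/7)[1*|1|^2 + 1*|exp(-2*I*pi/7)|^2 + 1*|exp(-4*I*pi/7)|^2 + 1*|exp(-6*I*pi/7)|^2 + 1*|exp(6*I*pi/7)|^2 + 1*|exp(4*I*pi/7)|^2 + 1*|exp(2*I*pi/7)|^2]
  = (1/7)[(1) + (1) + (1) + (1) + (1) + (1) + (1)] = 7/7 = 1.
(Exp terms are combined using exp(i*s)*conj(exp(i*t)) = exp(i*(s-t)), and sums of them are collapsed using the identity that for every m > 1 the m distinct m-th roots of unity sum to 0, e.g. 1 + exp(2*I*pi/3) + exp(-2*I*pi/3) = 0.)
A character is irreducible iff <chi, chi> = 1, so this representation is irreducible.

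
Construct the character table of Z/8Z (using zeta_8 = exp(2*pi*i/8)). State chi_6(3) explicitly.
Character table of Z/8Z (irreps indexed chi_0,...,chi_7 with chi_k(m) = zeta_8^(k*m), zeta_8 = exp(2*pi*i/8)):
  irrep \ class  {0} (size 1)  {1} (size 1)    {2} (size 1)  {3} (size 1)    {4} (size 1)  {5} (size 1)    {6} (size 1)  {7} (size 1)  
  chi_0          1             1               1             1               1             1               1             1             
  chi_1          1             exp(I*pi/4)     I             exp(3*I*pi/4)   -1            exp(-3*I*pi/4)  -I            exp(-I*pi/4)  
  chi_2          1             I               -1            -I              1             I               -1            -I            
  chi_3          1             exp(3*I*pi/4)   -I            exp(I*pi/4)     -1            exp(-I*pi/4)    I             exp(-3*I*pi/4)
  chi_4          1             -1              1             -1              1             -1              1             -1            
  chi_5          1             exp(-3*I*pi/4)  I             exp(-I*pi/4)    -1            exp(I*pi/4)     -I            exp(3*I*pi/4) 
  chi_6          1             -I              -1            I               1             -I              -1            I             
  chi_7          1             exp(-I*pi/4)    -I            exp(-3*I*pi/4)  -1            exp(3*I*pi/4)   I             exp(I*pi/4)   

Spot check: chi_6(3) = zeta_8^(6*3) = zeta_8^18 = I.

Details: Z/8Z is abelian, so all 8 irreducible complex representations are 1-dimensional. They are given by chi_k(m) = zeta_8^(k*m) for k = 0,...,7. Row orthogonality: sum_m chi_k(m) conj(chi_l(m)) = 8 * [k = l].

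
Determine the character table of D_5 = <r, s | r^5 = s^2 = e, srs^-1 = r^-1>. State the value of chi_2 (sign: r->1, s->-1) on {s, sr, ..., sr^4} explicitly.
Conjugacy classes: {e} of size 1, {r^1, r^4} of size 2, {r^2, r^3} of size 2, {s, sr, ..., sr^4} of size 5.
Character table:
  irrep \ class              {e} (size 1)  {r^1, r^4} (size 2)  {r^2, r^3} (size 2)  {s, sr, ..., sr^4} (size 5)
  chi_1 (triv)               1             1                    1                    1                          
  chi_2 (sign: r->1, s->-1)  1             1                    1                    -1                         
  chi_3 (2d, j=1)            2             -1/2 + sqrt(5)/2     -sqrt(5)/2 - 1/2     0                          
  chi_4 (2d, j=2)            2             -sqrt(5)/2 - 1/2     -1/2 + sqrt(5)/2     0                          

Spot check: chi_2 (sign: r->1, s->-1) on {s, sr, ..., sr^4} = -1.

Details: D_5 has order 2*5 = 10 with 4 conjugacy classes, hence 4 irreducibles. Sum of squared dims 1 + 1 + 4 + 4 = 10 = |G|. Linear characters come from the abelianisation; the 2-dimensional irreps have character r^k -> 2*cos(2*pi*j*k/5), reflections -> 0.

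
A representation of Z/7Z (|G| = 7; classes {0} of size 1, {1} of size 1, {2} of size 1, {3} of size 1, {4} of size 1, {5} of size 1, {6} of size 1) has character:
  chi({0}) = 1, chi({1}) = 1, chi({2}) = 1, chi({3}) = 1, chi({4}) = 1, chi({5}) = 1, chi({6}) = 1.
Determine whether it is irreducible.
Irreducible: <chi, chi> = 1.

<chi, chi> = (1/|G|) sum_C |C| * |chi(C)|^2 = (1/7)[1*|1|^2 + 1*|1|^2 + 1*|1|^2 + 1*|1|^2 + 1*|1|^2 + 1*|1|^2 + 1*|1|^2]
  = (1/7)[(1) + (1) + (1) + (1) + (1) + (1) + (1)] = 7/7 = 1.
(Exp terms are combined using exp(i*s)*conj(exp(i*t)) = exp(i*(s-t)), and sums of them are collapsed using the identity that for every m > 1 the m distinct m-th roots of unity sum to 0, e.g. 1 + exp(2*I*pi/3) + exp(-2*I*pi/3) = 0.)
A character is irreducible iff <chi, chi> = 1, so this representation is irreducible.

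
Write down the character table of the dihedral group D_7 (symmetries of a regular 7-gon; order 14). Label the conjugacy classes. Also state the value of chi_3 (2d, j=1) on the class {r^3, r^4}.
Conjugacy classes: {e} of size 1, {r^1, r^6} of size 2, {r^2, r^5} of size 2, {r^3, r^4} of size 2, {s, sr, ..., sr^6} of size 7.
Character table:
  irrep \ class              {e} (size 1)  {r^1, r^6} (size 2)  {r^2, r^5} (size 2)  {r^3, r^4} (size 2)  {s, sr, ..., sr^6} (size 7)
  chi_1 (triv)               1             1                    1                    1                    1                          
  chi_2 (sign: r->1, s->-1)  1             1                    1                    1                    -1                         
  chi_3 (2d, j=1)            2             2*cos(2*pi/7)        -2*cos(3*pi/7)       -2*cos(pi/7)         0                          
  chi_4 (2d, j=2)            2             -2*cos(3*pi/7)       -2*cos(pi/7)         2*cos(2*pi/7)        0                          
  chi_5 (2d, j=3)            2             -2*cos(pi/7)         2*cos(2*pi/7)        -2*cos(3*pi/7)       0                          

Spot check: chi_3 (2d, j=1) on {r^3, r^4} = -2*cos(pi/7).

Justification: D_7 has order 2*7 = 14 with 5 conjugacy classes, hence 5 irreducibles. Sum of squared dims 1 + 1 + 4 + 4 + 4 = 14 = |G|. Linear characters come from the abelianisation; the 2-dimensional irreps have character r^k -> 2*cos(2*pi*j*k/7), reflections -> 0.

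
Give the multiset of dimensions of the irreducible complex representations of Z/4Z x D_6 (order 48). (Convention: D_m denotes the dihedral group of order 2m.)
Dimensions: 1, 1, 1, 1, 1, 1, 1, 1, 1, 1, 1, 1, 1, 1, 1, 1, 2, 2, 2, 2, 2, 2, 2, 2

Justification: There are 24 irreducibles (= number of conjugacy classes). Their dimensions d_i satisfy sum d_i^2 = |G| = 48: 1 + 1 + 1 + 1 + 1 + 1 + 1 + 1 + 1 + 1 + 1 + 1 + 1 + 1 + 1 + 1 + 4 + 4 + 4 + 4 + 4 + 4 + 4 + 4 = 48. (For the product with Z/4Z: each of the 4 1-dim characters of Z/4Z tensors with each irrep of D_6, giving 4 copies of each D_6-dimension.)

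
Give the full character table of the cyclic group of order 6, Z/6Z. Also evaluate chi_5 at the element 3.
Character table of Z/6Z (irreps indexed chi_0,...,chi_5 with chi_k(m) = zeta_6^(k*m), zeta_6 = exp(2*pi*i/6)):
  irrep \ class  {0} (size 1)  {1} (size 1)    {2} (size 1)    {3} (size 1)  {4} (size 1)    {5} (size 1)  
  chi_0          1             1               1               1             1               1             
  chi_1          1             exp(I*pi/3)     exp(2*I*pi/3)   -1            exp(-2*I*pi/3)  exp(-I*pi/3)  
  chi_2          1             exp(2*I*pi/3)   exp(-2*I*pi/3)  1             exp(2*I*pi/3)   exp(-2*I*pi/3)
  chi_3          1             -1              1               -1            1               -1            
  chi_4          1             exp(-2*I*pi/3)  exp(2*I*pi/3)   1             exp(-2*I*pi/3)  exp(2*I*pi/3) 
  chi_5          1             exp(-I*pi/3)    exp(-2*I*pi/3)  -1            exp(2*I*pi/3)   exp(I*pi/3)   

Spot check: chi_5(3) = zeta_6^(5*3) = zeta_6^15 = -1.

Justification: Z/6Z is abelian, so all 6 irreducible complex representations are 1-dimensional. They are given by chi_k(m) = zeta_6^(k*m) for k = 0,...,5. Row orthogonality: sum_m chi_k(m) conj(chi_l(m)) = 6 * [k = l].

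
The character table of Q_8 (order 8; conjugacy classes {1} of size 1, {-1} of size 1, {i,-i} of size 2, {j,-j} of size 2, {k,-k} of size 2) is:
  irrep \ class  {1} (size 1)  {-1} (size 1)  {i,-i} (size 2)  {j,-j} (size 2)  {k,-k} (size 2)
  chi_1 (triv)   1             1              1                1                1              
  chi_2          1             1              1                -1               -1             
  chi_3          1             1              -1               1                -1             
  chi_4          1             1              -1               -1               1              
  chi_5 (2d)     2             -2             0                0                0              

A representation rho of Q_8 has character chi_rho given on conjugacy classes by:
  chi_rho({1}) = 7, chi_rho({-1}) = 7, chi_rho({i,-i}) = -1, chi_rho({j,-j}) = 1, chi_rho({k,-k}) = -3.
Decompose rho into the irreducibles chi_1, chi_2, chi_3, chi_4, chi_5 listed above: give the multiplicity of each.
Multiplicities: chi_1: 1, chi_2: 2, chi_3: 3, chi_4: 1, chi_5: 0.

Reasoning: Use <chi_rho, chi> = (1/|G|) sum_C |C| * chi_rho(C) * conj(chi(C)) with |G| = 8 for each irreducible chi in the table:
  <chi_rho, chi_1> = (1/8)[1*(7)*conj(1) + 1*(7)*conj(1) + 2*(-1)*conj(1) + 2*(1)*conj(1) + 2*(-3)*conj(1)]
      = (1/8)[(7) + (7) + (-2) + (2) + (-6)] = 8/8 = 1
  <chi_rho, chi_2> = (1/8)[1*(7)*conj(1) + 1*(7)*conj(1) + 2*(-1)*conj(1) + 2*(1)*conj(-1) + 2*(-3)*conj(-1)]
      = (1/8)[(7) + (7) + (-2) + (-2) + (6)] = 16/8 = 2
  <chi_rho, chi_3> = (1/8)[1*(7)*conj(1) + 1*(7)*conj(1) + 2*(-1)*conj(-1) + 2*(1)*conj(1) + 2*(-3)*conj(-1)]
      = (1/8)[(7) + (7) + (2) + (2) + (6)] = 24/8 = 3
  <chi_rho, chi_4> = (1/8)[1*(7)*conj(1) + 1*(7)*conj(1) + 2*(-1)*conj(-1) + 2*(1)*conj(-1) + 2*(-3)*conj(1)]
      = (1/8)[(7) + (7) + (2) + (-2) + (-6)] = 8/8 = 1
  <chi_rho, chi_5> = (1/8)[1*(7)*conj(2) + 1*(7)*conj(-2) + 2*(-1)*conj(0) + 2*(1)*conj(0) + 2*(-3)*conj(0)]
      = (1/8)[(14) + (-14) + (0) + (0) + (0)] = 0/8 = 0
Dimension check: dim(rho) = sum (mult * dim) = 1*1 + 2*1 + 3*1 + 1*1 + 0*2 = 7 = chi_rho(e) = 7.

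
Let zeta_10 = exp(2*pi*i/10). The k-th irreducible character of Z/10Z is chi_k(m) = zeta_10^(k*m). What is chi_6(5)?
chi_6(5) = zeta_10^30 = 1

Justification: chi_6(5) = zeta_10^(6*5) = zeta_10^30. Since zeta_10^10 = 1, this equals zeta_10^0 = exp(2*pi*i*0/10) = 1.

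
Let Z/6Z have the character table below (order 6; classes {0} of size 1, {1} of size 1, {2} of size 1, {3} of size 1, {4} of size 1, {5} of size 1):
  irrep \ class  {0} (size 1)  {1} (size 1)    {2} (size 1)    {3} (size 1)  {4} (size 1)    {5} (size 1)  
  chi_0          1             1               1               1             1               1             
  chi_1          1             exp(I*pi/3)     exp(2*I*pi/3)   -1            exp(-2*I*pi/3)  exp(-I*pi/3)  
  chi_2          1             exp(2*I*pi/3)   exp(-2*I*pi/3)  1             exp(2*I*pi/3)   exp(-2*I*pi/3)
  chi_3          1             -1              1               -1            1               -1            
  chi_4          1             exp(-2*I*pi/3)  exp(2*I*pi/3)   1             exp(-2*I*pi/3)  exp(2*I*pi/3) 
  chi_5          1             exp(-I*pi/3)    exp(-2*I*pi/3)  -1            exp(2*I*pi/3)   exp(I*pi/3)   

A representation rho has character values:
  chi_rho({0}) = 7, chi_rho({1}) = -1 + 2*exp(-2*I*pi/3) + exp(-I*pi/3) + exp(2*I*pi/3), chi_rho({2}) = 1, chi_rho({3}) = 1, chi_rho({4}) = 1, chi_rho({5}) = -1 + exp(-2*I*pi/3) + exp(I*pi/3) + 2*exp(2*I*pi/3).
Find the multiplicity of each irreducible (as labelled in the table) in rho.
Multiplicities: chi_0: 1, chi_1: 0, chi_2: 1, chi_3: 2, chi_4: 2, chi_5: 1.

Derivation: Use <chi_rho, chi> = (1/|G|) sum_C |C| * chi_rho(C) * conj(chi(C)) with |G| = 6 for each irreducible chi in the table:
  <chi_rho, chi_0> = (1/6)[1*(7)*conj(1) + 1*(-1 + 2*exp(-2*I*pi/3) + exp(-I*pi/3) + exp(2*I*pi/3))*conj(1) + 1*(1)*conj(1) + 1*(1)*conj(1) + 1*(1)*conj(1) + 1*(-1 + exp(-2*I*pi/3) + exp(I*pi/3) + 2*exp(2*I*pi/3))*conj(1)]
      = (1/6)[(7) + (-1 + 2*exp(-2*I*pi/3) + exp(-I*pi/3) + exp(2*I*pi/3)) + (1) + (1) + (1) + (-1 + exp(-2*I*pi/3) + exp(I*pi/3) + 2*exp(2*I*pi/3))] = 6/6 = 1
  <chi_rho, chi_1> = (1/6)[1*(7)*conj(1) + 1*(-1 + 2*exp(-2*I*pi/3) + exp(-I*pi/3) + exp(2*I*pi/3))*conj(exp(I*pi/3)) + 1*(1)*conj(exp(2*I*pi/3)) + 1*(1)*conj(-1) + 1*(1)*conj(exp(-2*I*pi/3)) + 1*(-1 + exp(-2*I*pi/3) + exp(I*pi/3) + 2*exp(2*I*pi/3))*conj(exp(-I*pi/3))]
      = (1/6)[(7) + (-2 + exp(-2*I*pi/3) - exp(-I*pi/3) + exp(I*pi/3)) + (2 + 3*exp(-2*I*pi/3) + 2*exp(2*I*pi/3)) + (-1) + (2 + 2*exp(-2*I*pi/3) + 3*exp(2*I*pi/3)) + (-2 - exp(I*pi/3) + exp(-I*pi/3) + exp(2*I*pi/3))] = 0/6 = 0
  <chi_rho, chi_2> = (1/6)[1*(7)*conj(1) + 1*(-1 + 2*exp(-2*I*pi/3) + exp(-I*pi/3) + exp(2*I*pi/3))*conj(exp(2*I*pi/3)) + 1*(1)*conj(exp(-2*I*pi/3)) + 1*(1)*conj(1) + 1*(1)*conj(exp(2*I*pi/3)) + 1*(-1 + exp(-2*I*pi/3) + exp(I*pi/3) + 2*exp(2*I*pi/3))*conj(exp(-2*I*pi/3))]
      = (1/6)[(7) + (-exp(-2*I*pi/3) + 2*exp(2*I*pi/3)) + (2 + 2*exp(-2*I*pi/3) + 3*exp(2*I*pi/3)) + (1) + (2 + 3*exp(-2*I*pi/3) + 2*exp(2*I*pi/3)) + (2*exp(-2*I*pi/3) - exp(2*I*pi/3))] = 6/6 = 1
  <chi_rho, chi_3> = (1/6)[1*(7)*conj(1) + 1*(-1 + 2*exp(-2*I*pi/3) + exp(-I*pi/3) + exp(2*I*pi/3))*conj(-1) + 1*(1)*conj(1) + 1*(1)*conj(-1) + 1*(1)*conj(1) + 1*(-1 + exp(-2*I*pi/3) + exp(I*pi/3) + 2*exp(2*I*pi/3))*conj(-1)]
      = (1/6)[(7) + (1 - exp(2*I*pi/3) - exp(-I*pi/3) - 2*exp(-2*I*pi/3)) + (1) + (-1) + (1) + (1 - 2*exp(2*I*pi/3) - exp(I*pi/3) - exp(-2*I*pi/3))] = 12/6 = 2
  <chi_rho, chi_4> = (1/6)[1*(7)*conj(1) + 1*(-1 + 2*exp(-2*I*pi/3) + exp(-I*pi/3) + exp(2*I*pi/3))*conj(exp(-2*I*pi/3)) + 1*(1)*conj(exp(2*I*pi/3)) + 1*(1)*conj(1) + 1*(1)*conj(exp(-2*I*pi/3)) + 1*(-1 + exp(-2*I*pi/3) + exp(I*pi/3) + 2*exp(2*I*pi/3))*conj(exp(2*I*pi/3))]
      = (1/6)[(7) + (2 + exp(-2*I*pi/3) - exp(2*I*pi/3) + exp(I*pi/3)) + (2 + 3*exp(-2*I*pi/3) + 2*exp(2*I*pi/3)) + (1) + (2 + 2*exp(-2*I*pi/3) + 3*exp(2*I*pi/3)) + (2 + exp(-I*pi/3) + exp(2*I*pi/3) - exp(-2*I*pi/3))] = 12/6 = 2
  <chi_rho, chi_5> = (1/6)[1*(7)*conj(1) + 1*(-1 + 2*exp(-2*I*pi/3) + exp(-I*pi/3) + exp(2*I*pi/3))*conj(exp(-I*pi/3)) + 1*(1)*conj(exp(-2*I*pi/3)) + 1*(1)*conj(-1) + 1*(1)*conj(exp(2*I*pi/3)) + 1*(-1 + exp(-2*I*pi/3) + exp(I*pi/3) + 2*exp(2*I*pi/3))*conj(exp(I*pi/3))]
      = (1/6)[(7) + (2*exp(-I*pi/3) - exp(I*pi/3)) + (2 + 2*exp(-2*I*pi/3) + 3*exp(2*I*pi/3)) + (-1) + (2 + 3*exp(-2*I*pi/3) + 2*exp(2*I*pi/3)) + (-exp(-I*pi/3) + 2*exp(I*pi/3))] = 6/6 = 1
(Exp terms are combined using exp(i*s)*conj(exp(i*t)) = exp(i*(s-t)), and sums of them are collapsed using the identity that for every m > 1 the m distinct m-th roots of unity sum to 0, e.g. 1 + exp(2*I*pi/3) + exp(-2*I*pi/3) = 0.)
Dimension check: dim(rho) = sum (mult * dim) = 1*1 + 0*1 + 1*1 + 2*1 + 2*1 + 1*1 = 7 = chi_rho(e) = 7.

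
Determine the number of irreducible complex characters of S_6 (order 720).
11

Why: The number of irreducible complex representations of a finite group equals its number of conjugacy classes. Conjugacy classes in S_6 correspond to cycle types, i.e. partitions of 6; there are p(6) = 11 of them, so S_6 (order 720) has exactly 11 irreducible complex representations.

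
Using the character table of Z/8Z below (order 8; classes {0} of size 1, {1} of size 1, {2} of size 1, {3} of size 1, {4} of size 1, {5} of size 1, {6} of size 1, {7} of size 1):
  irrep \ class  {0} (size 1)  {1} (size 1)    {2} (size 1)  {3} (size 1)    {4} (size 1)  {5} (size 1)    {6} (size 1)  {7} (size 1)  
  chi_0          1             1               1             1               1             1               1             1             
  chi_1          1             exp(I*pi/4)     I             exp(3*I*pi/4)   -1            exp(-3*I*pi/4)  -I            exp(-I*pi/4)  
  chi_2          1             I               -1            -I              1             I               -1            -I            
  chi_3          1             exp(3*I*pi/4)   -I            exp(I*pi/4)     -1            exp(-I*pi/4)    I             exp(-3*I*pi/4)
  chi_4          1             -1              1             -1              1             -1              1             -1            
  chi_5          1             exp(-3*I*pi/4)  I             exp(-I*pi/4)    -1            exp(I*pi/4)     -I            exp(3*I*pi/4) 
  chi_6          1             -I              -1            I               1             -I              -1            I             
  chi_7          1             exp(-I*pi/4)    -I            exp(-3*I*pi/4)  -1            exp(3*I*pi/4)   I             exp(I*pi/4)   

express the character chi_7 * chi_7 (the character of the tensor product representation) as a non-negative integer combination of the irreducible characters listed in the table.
chi_7 tensor chi_7 = chi_6 (all other irreducibles have multiplicity 0).

Argument: The character of a tensor product is the pointwise product (chi_7 * chi_7)(C) = chi_7(C) * chi_7(C):
  {0}: (1)*(1), {1}: (exp(-I*pi/4))*(exp(-I*pi/4)), {2}: (-I)*(-I), {3}: (exp(-3*I*pi/4))*(exp(-3*I*pi/4)), {4}: (-1)*(-1), {5}: (exp(3*I*pi/4))*(exp(3*I*pi/4)), {6}: (I)*(I), {7}: (exp(I*pi/4))*(exp(I*pi/4))
so (chi_7 * chi_7) takes values
  {0} -> 1, {1} -> -I, {2} -> -1, {3} -> I, {4} -> 1, {5} -> -I, {6} -> -1, {7} -> I.
Now take the inner product of this character with each irreducible chi from the table, <chi_7*chi_7, chi> = (1/8) sum_C |C| (chi_7*chi_7)(C) conj(chi(C)):
  <chi_7*chi_7, chi_0> = (1/8)[1*(1)*conj(1) + 1*(-I)*conj(1) + 1*(-1)*conj(1) + 1*(I)*conj(1) + 1*(1)*conj(1) + 1*(-I)*conj(1) + 1*(-1)*conj(1) + 1*(I)*conj(1)]
      = (1/8)[(1) + (-I) + (-1) + (I) + (1) + (-I) + (-1) + (I)] = 0/8 = 0
  <chi_7*chi_7, chi_1> = (1/8)[1*(1)*conj(1) + 1*(-I)*conj(exp(I*pi/4)) + 1*(-1)*conj(I) + 1*(I)*conj(exp(3*I*pi/4)) + 1*(1)*conj(-1) + 1*(-I)*conj(exp(-3*I*pi/4)) + 1*(-1)*conj(-I) + 1*(I)*conj(exp(-I*pi/4))]
      = (1/8)[(1) + (-exp(I*pi/4)) + (I) + (exp(-I*pi/4)) + (-1) + (-exp(-3*I*pi/4)) + (-I) + (exp(3*I*pi/4))] = 0/8 = 0
  <chi_7*chi_7, chi_2> = (1/8)[1*(1)*conj(1) + 1*(-I)*conj(I) + 1*(-1)*conj(-1) + 1*(I)*conj(-I) + 1*(1)*conj(1) + 1*(-I)*conj(I) + 1*(-1)*conj(-1) + 1*(I)*conj(-I)]
      = (1/8)[(1) + (-1) + (1) + (-1) + (1) + (-1) + (1) + (-1)] = 0/8 = 0
  <chi_7*chi_7, chi_3> = (1/8)[1*(1)*conj(1) + 1*(-I)*conj(exp(3*I*pi/4)) + 1*(-1)*conj(-I) + 1*(I)*conj(exp(I*pi/4)) + 1*(1)*conj(-1) + 1*(-I)*conj(exp(-I*pi/4)) + 1*(-1)*conj(I) + 1*(I)*conj(exp(-3*I*pi/4))]
      = (1/8)[(1) + (-exp(-I*pi/4)) + (-I) + (exp(I*pi/4)) + (-1) + (-exp(3*I*pi/4)) + (I) + (exp(-3*I*pi/4))] = 0/8 = 0
  <chi_7*chi_7, chi_4> = (1/8)[1*(1)*conj(1) + 1*(-I)*conj(-1) + 1*(-1)*conj(1) + 1*(I)*conj(-1) + 1*(1)*conj(1) + 1*(-I)*conj(-1) + 1*(-1)*conj(1) + 1*(I)*conj(-1)]
      = (1/8)[(1) + (I) + (-1) + (-I) + (1) + (I) + (-1) + (-I)] = 0/8 = 0
  <chi_7*chi_7, chi_5> = (1/8)[1*(1)*conj(1) + 1*(-I)*conj(exp(-3*I*pi/4)) + 1*(-1)*conj(I) + 1*(I)*conj(exp(-I*pi/4)) + 1*(1)*conj(-1) + 1*(-I)*conj(exp(I*pi/4)) + 1*(-1)*conj(-I) + 1*(I)*conj(exp(3*I*pi/4))]
      = (1/8)[(1) + (-exp(-3*I*pi/4)) + (I) + (exp(3*I*pi/4)) + (-1) + (-exp(I*pi/4)) + (-I) + (exp(-I*pi/4))] = 0/8 = 0
  <chi_7*chi_7, chi_6> = (1/8)[1*(1)*conj(1) + 1*(-I)*conj(-I) + 1*(-1)*conj(-1) + 1*(I)*conj(I) + 1*(1)*conj(1) + 1*(-I)*conj(-I) + 1*(-1)*conj(-1) + 1*(I)*conj(I)]
      = (1/8)[(1) + (1) + (1) + (1) + (1) + (1) + (1) + (1)] = 8/8 = 1
  <chi_7*chi_7, chi_7> = (1/8)[1*(1)*conj(1) + 1*(-I)*conj(exp(-I*pi/4)) + 1*(-1)*conj(-I) + 1*(I)*conj(exp(-3*I*pi/4)) + 1*(1)*conj(-1) + 1*(-I)*conj(exp(3*I*pi/4)) + 1*(-1)*conj(I) + 1*(I)*conj(exp(I*pi/4))]
      = (1/8)[(1) + (-exp(3*I*pi/4)) + (-I) + (exp(-3*I*pi/4)) + (-1) + (-exp(-I*pi/4)) + (I) + (exp(I*pi/4))] = 0/8 = 0
(Exp terms are combined using exp(i*s)*conj(exp(i*t)) = exp(i*(s-t)), and sums of them are collapsed using the identity that for every m > 1 the m distinct m-th roots of unity sum to 0, e.g. 1 + exp(2*I*pi/3) + exp(-2*I*pi/3) = 0.)
Hence the multiplicities are chi_6: 1. Dimension check: dim(chi_7)*dim(chi_7) = 1*1 = 1 and sum (mult * dim) = 1*1 = 1.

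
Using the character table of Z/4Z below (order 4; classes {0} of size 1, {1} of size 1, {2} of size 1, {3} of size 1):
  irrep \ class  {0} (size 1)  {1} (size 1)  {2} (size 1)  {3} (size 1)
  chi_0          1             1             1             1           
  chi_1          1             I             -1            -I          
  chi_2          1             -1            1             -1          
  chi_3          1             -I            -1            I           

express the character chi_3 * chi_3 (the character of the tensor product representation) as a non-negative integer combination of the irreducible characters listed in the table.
chi_3 tensor chi_3 = chi_2 (all other irreducibles have multiplicity 0).

Justification: The character of a tensor product is the pointwise product (chi_3 * chi_3)(C) = chi_3(C) * chi_3(C):
  {0}: (1)*(1), {1}: (-I)*(-I), {2}: (-1)*(-1), {3}: (I)*(I)
so (chi_3 * chi_3) takes values
  {0} -> 1, {1} -> -1, {2} -> 1, {3} -> -1.
Now take the inner product of this character with each irreducible chi from the table, <chi_3*chi_3, chi> = (1/4) sum_C |C| (chi_3*chi_3)(C) conj(chi(C)):
  <chi_3*chi_3, chi_0> = (1/4)[1*(1)*conj(1) + 1*(-1)*conj(1) + 1*(1)*conj(1) + 1*(-1)*conj(1)]
      = (1/4)[(1) + (-1) + (1) + (-1)] = 0/4 = 0
  <chi_3*chi_3, chi_1> = (1/4)[1*(1)*conj(1) + 1*(-1)*conj(I) + 1*(1)*conj(-1) + 1*(-1)*conj(-I)]
      = (1/4)[(1) + (I) + (-1) + (-I)] = 0/4 = 0
  <chi_3*chi_3, chi_2> = (1/4)[1*(1)*conj(1) + 1*(-1)*conj(-1) + 1*(1)*conj(1) + 1*(-1)*conj(-1)]
      = (1/4)[(1) + (1) + (1) + (1)] = 4/4 = 1
  <chi_3*chi_3, chi_3> = (1/4)[1*(1)*conj(1) + 1*(-1)*conj(-I) + 1*(1)*conj(-1) + 1*(-1)*conj(I)]
      = (1/4)[(1) + (-I) + (-1) + (I)] = 0/4 = 0
(Exp terms are combined using exp(i*s)*conj(exp(i*t)) = exp(i*(s-t)), and sums of them are collapsed using the identity that for every m > 1 the m distinct m-th roots of unity sum to 0, e.g. 1 + exp(2*I*pi/3) + exp(-2*I*pi/3) = 0.)
Hence the multiplicities are chi_2: 1. Dimension check: dim(chi_3)*dim(chi_3) = 1*1 = 1 and sum (mult * dim) = 1*1 = 1.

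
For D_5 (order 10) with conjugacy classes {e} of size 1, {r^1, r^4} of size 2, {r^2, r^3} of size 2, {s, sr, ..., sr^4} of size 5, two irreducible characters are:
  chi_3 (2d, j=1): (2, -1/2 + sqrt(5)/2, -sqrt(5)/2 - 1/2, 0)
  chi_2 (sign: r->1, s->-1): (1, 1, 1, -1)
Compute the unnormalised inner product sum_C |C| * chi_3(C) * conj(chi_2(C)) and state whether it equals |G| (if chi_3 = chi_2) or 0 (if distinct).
Sum = 0; so <chi_3, chi_2> = 0 (distinct irreducibles are orthogonal).

Derivation: Compute term by term over conjugacy classes (|C| * chi_3(C) * conj(chi_2(C))):
  1*(2)*conj(1) + 2*(-1/2 + sqrt(5)/2)*conj(1) + 2*(-sqrt(5)/2 - 1/2)*conj(1) + 5*(0)*conj(-1)
  = (2) + (-1 + sqrt(5)) + (-sqrt(5) - 1) + (0)
  = 0.
Dividing by |G| = 10 gives 0/10 = 0, matching the row-orthogonality relation <chi_3, chi_2> = [chi_3 = chi_2].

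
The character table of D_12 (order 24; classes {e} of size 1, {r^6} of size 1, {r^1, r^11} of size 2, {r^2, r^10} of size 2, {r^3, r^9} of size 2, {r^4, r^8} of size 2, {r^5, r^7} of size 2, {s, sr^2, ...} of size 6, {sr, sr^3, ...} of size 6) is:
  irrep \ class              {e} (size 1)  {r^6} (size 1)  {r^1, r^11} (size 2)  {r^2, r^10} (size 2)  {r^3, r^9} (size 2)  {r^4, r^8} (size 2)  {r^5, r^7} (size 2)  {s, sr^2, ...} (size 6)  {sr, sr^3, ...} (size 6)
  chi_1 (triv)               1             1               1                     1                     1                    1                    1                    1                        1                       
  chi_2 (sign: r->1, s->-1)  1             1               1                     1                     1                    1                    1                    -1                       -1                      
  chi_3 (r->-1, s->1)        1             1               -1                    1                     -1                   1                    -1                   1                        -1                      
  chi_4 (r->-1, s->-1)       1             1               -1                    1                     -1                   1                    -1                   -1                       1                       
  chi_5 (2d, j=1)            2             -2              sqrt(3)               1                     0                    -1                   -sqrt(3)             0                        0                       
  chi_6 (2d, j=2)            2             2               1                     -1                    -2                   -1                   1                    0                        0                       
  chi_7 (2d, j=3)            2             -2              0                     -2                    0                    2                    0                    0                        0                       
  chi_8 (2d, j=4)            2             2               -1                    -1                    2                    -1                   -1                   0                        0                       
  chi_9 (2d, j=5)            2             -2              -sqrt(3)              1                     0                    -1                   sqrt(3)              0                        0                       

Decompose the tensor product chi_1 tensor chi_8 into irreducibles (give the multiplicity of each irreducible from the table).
chi_1 tensor chi_8 = chi_8 (all other irreducibles have multiplicity 0).

Argument: The character of a tensor product is the pointwise product (chi_1 * chi_8)(C) = chi_1(C) * chi_8(C):
  {e}: (1)*(2), {r^6}: (1)*(2), {r^1, r^11}: (1)*(-1), {r^2, r^10}: (1)*(-1), {r^3, r^9}: (1)*(2), {r^4, r^8}: (1)*(-1), {r^5, r^7}: (1)*(-1), {s, sr^2, ...}: (1)*(0), {sr, sr^3, ...}: (1)*(0)
so (chi_1 * chi_8) takes values
  {e} -> 2, {r^6} -> 2, {r^1, r^11} -> -1, {r^2, r^10} -> -1, {r^3, r^9} -> 2, {r^4, r^8} -> -1, {r^5, r^7} -> -1, {s, sr^2, ...} -> 0, {sr, sr^3, ...} -> 0.
Now take the inner product of this character with each irreducible chi from the table, <chi_1*chi_8, chi> = (1/24) sum_C |C| (chi_1*chi_8)(C) conj(chi(C)):
  <chi_1*chi_8, chi_1> = (1/24)[1*(2)*conj(1) + 1*(2)*conj(1) + 2*(-1)*conj(1) + 2*(-1)*conj(1) + 2*(2)*conj(1) + 2*(-1)*conj(1) + 2*(-1)*conj(1) + 6*(0)*conj(1) + 6*(0)*conj(1)]
      = (1/24)[(2) + (2) + (-2) + (-2) + (4) + (-2) + (-2) + (0) + (0)] = 0/24 = 0
  <chi_1*chi_8, chi_2> = (1/24)[1*(2)*conj(1) + 1*(2)*conj(1) + 2*(-1)*conj(1) + 2*(-1)*conj(1) + 2*(2)*conj(1) + 2*(-1)*conj(1) + 2*(-1)*conj(1) + 6*(0)*conj(-1) + 6*(0)*conj(-1)]
      = (1/24)[(2) + (2) + (-2) + (-2) + (4) + (-2) + (-2) + (0) + (0)] = 0/24 = 0
  <chi_1*chi_8, chi_3> = (1/24)[1*(2)*conj(1) + 1*(2)*conj(1) + 2*(-1)*conj(-1) + 2*(-1)*conj(1) + 2*(2)*conj(-1) + 2*(-1)*conj(1) + 2*(-1)*conj(-1) + 6*(0)*conj(1) + 6*(0)*conj(-1)]
      = (1/24)[(2) + (2) + (2) + (-2) + (-4) + (-2) + (2) + (0) + (0)] = 0/24 = 0
  <chi_1*chi_8, chi_4> = (1/24)[1*(2)*conj(1) + 1*(2)*conj(1) + 2*(-1)*conj(-1) + 2*(-1)*conj(1) + 2*(2)*conj(-1) + 2*(-1)*conj(1) + 2*(-1)*conj(-1) + 6*(0)*conj(-1) + 6*(0)*conj(1)]
      = (1/24)[(2) + (2) + (2) + (-2) + (-4) + (-2) + (2) + (0) + (0)] = 0/24 = 0
  <chi_1*chi_8, chi_5> = (1/24)[1*(2)*conj(2) + 1*(2)*conj(-2) + 2*(-1)*conj(sqrt(3)) + 2*(-1)*conj(1) + 2*(2)*conj(0) + 2*(-1)*conj(-1) + 2*(-1)*conj(-sqrt(3)) + 6*(0)*conj(0) + 6*(0)*conj(0)]
      = (1/24)[(4) + (-4) + (-2*sqrt(3)) + (-2) + (0) + (2) + (2*sqrt(3)) + (0) + (0)] = 0/24 = 0
  <chi_1*chi_8, chi_6> = (1/24)[1*(2)*conj(2) + 1*(2)*conj(2) + 2*(-1)*conj(1) + 2*(-1)*conj(-1) + 2*(2)*conj(-2) + 2*(-1)*conj(-1) + 2*(-1)*conj(1) + 6*(0)*conj(0) + 6*(0)*conj(0)]
      = (1/24)[(4) + (4) + (-2) + (2) + (-8) + (2) + (-2) + (0) + (0)] = 0/24 = 0
  <chi_1*chi_8, chi_7> = (1/24)[1*(2)*conj(2) + 1*(2)*conj(-2) + 2*(-1)*conj(0) + 2*(-1)*conj(-2) + 2*(2)*conj(0) + 2*(-1)*conj(2) + 2*(-1)*conj(0) + 6*(0)*conj(0) + 6*(0)*conj(0)]
      = (1/24)[(4) + (-4) + (0) + (4) + (0) + (-4) + (0) + (0) + (0)] = 0/24 = 0
  <chi_1*chi_8, chi_8> = (1/24)[1*(2)*conj(2) + 1*(2)*conj(2) + 2*(-1)*conj(-1) + 2*(-1)*conj(-1) + 2*(2)*conj(2) + 2*(-1)*conj(-1) + 2*(-1)*conj(-1) + 6*(0)*conj(0) + 6*(0)*conj(0)]
      = (1/24)[(4) + (4) + (2) + (2) + (8) + (2) + (2) + (0) + (0)] = 24/24 = 1
  <chi_1*chi_8, chi_9> = (1/24)[1*(2)*conj(2) + 1*(2)*conj(-2) + 2*(-1)*conj(-sqrt(3)) + 2*(-1)*conj(1) + 2*(2)*conj(0) + 2*(-1)*conj(-1) + 2*(-1)*conj(sqrt(3)) + 6*(0)*conj(0) + 6*(0)*conj(0)]
      = (1/24)[(4) + (-4) + (2*sqrt(3)) + (-2) + (0) + (2) + (-2*sqrt(3)) + (0) + (0)] = 0/24 = 0
Hence the multiplicities are chi_8: 1. Dimension check: dim(chi_1)*dim(chi_8) = 1*2 = 2 and sum (mult * dim) = 1*2 = 2.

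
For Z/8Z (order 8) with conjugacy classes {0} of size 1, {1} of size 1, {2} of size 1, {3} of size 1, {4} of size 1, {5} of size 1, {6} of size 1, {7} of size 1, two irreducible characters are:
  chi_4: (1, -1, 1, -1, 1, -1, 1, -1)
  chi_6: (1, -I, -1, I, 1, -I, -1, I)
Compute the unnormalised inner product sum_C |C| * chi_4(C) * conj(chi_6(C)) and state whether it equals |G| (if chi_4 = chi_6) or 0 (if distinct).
Sum = 0; so <chi_4, chi_6> = 0 (distinct irreducibles are orthogonal).

Argument: Compute term by term over conjugacy classes (|C| * chi_4(C) * conj(chi_6(C))):
  1*(1)*conj(1) + 1*(-1)*conj(-I) + 1*(1)*conj(-1) + 1*(-1)*conj(I) + 1*(1)*conj(1) + 1*(-1)*conj(-I) + 1*(1)*conj(-1) + 1*(-1)*conj(I)
  = (1) + (-I) + (-1) + (I) + (1) + (-I) + (-1) + (I)
  = 0.
(Exp terms are combined using exp(i*s)*conj(exp(i*t)) = exp(i*(s-t)), and sums of them are collapsed using the identity that for every m > 1 the m distinct m-th roots of unity sum to 0, e.g. 1 + exp(2*I*pi/3) + exp(-2*I*pi/3) = 0.)
Dividing by |G| = 8 gives 0/8 = 0, matching the row-orthogonality relation <chi_4, chi_6> = [chi_4 = chi_6].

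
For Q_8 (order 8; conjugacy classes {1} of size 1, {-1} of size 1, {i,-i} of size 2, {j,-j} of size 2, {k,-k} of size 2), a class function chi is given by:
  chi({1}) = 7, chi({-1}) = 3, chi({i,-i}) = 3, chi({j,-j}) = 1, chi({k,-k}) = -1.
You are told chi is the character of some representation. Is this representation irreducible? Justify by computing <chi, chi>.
Not irreducible (reducible): <chi, chi> = 10 > 1.

Proof sketch: <chi, chi> = (1/|G|) sum_C |C| * |chi(C)|^2 = (1/8)[1*|7|^2 + 1*|3|^2 + 2*|3|^2 + 2*|1|^2 + 2*|-1|^2]
  = (1/8)[(49) + (9) + (18) + (2) + (2)] = 80/8 = 10.
A character is irreducible iff <chi, chi> = 1, so this representation is reducible.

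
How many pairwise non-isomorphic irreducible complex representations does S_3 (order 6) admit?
3

Details: The number of irreducible complex representations of a finite group equals its number of conjugacy classes. Conjugacy classes in S_3 correspond to cycle types, i.e. partitions of 3; there are p(3) = 3 of them, so S_3 (order 6) has exactly 3 irreducible complex representations.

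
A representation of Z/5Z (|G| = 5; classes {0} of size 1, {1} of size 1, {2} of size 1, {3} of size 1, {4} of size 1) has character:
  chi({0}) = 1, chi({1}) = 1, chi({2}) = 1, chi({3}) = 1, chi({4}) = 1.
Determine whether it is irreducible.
Irreducible: <chi, chi> = 1.

Working: <chi, chi> = (1/|G|) sum_C |C| * |chi(C)|^2 = (1/5)[1*|1|^2 + 1*|1|^2 + 1*|1|^2 + 1*|1|^2 + 1*|1|^2]
  = (1/5)[(1) + (1) + (1) + (1) + (1)] = 5/5 = 1.
(Exp terms are combined using exp(i*s)*conj(exp(i*t)) = exp(i*(s-t)), and sums of them are collapsed using the identity that for every m > 1 the m distinct m-th roots of unity sum to 0, e.g. 1 + exp(2*I*pi/3) + exp(-2*I*pi/3) = 0.)
A character is irreducible iff <chi, chi> = 1, so this representation is irreducible.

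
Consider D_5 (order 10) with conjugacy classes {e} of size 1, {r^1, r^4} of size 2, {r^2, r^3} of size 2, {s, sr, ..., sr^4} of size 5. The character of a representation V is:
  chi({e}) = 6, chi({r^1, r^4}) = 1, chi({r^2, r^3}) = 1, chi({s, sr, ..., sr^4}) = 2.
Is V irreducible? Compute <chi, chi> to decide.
Not irreducible (reducible): <chi, chi> = 6 > 1.

Details: <chi, chi> = (1/|G|) sum_C |C| * |chi(C)|^2 = (1/10)[1*|6|^2 + 2*|1|^2 + 2*|1|^2 + 5*|2|^2]
  = (1/10)[(36) + (2) + (2) + (20)] = 60/10 = 6.
A character is irreducible iff <chi, chi> = 1, so this representation is reducible.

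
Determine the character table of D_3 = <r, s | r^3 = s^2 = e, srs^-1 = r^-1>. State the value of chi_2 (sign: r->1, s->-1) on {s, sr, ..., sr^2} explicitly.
Conjugacy classes: {e} of size 1, {r^1, r^2} of size 2, {s, sr, ..., sr^2} of size 3.
Character table:
  irrep \ class              {e} (size 1)  {r^1, r^2} (size 2)  {s, sr, ..., sr^2} (size 3)
  chi_1 (triv)               1             1                    1                          
  chi_2 (sign: r->1, s->-1)  1             1                    -1                         
  chi_3 (2d, j=1)            2             -1                   0                          

Spot check: chi_2 (sign: r->1, s->-1) on {s, sr, ..., sr^2} = -1.

Reasoning: D_3 has order 2*3 = 6 with 3 conjugacy classes, hence 3 irreducibles. Sum of squared dims 1 + 1 + 4 = 6 = |G|. Linear characters come from the abelianisation; the 2-dimensional irreps have character r^k -> 2*cos(2*pi*j*k/3), reflections -> 0.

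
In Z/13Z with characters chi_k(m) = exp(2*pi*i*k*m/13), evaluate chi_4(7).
chi_4(7) = zeta_13^28 = exp(4*I*pi/13)

Reasoning: chi_4(7) = zeta_13^(4*7) = zeta_13^28. Since zeta_13^13 = 1, this equals zeta_13^2 = exp(2*pi*i*2/13) = exp(4*I*pi/13).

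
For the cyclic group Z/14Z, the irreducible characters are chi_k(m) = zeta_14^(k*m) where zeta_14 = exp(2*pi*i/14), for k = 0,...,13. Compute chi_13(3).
chi_13(3) = zeta_14^39 = exp(-3*I*pi/7)

Reasoning: chi_13(3) = zeta_14^(13*3) = zeta_14^39. Since zeta_14^14 = 1, this equals zeta_14^11 = exp(2*pi*i*11/14) = exp(-3*I*pi/7).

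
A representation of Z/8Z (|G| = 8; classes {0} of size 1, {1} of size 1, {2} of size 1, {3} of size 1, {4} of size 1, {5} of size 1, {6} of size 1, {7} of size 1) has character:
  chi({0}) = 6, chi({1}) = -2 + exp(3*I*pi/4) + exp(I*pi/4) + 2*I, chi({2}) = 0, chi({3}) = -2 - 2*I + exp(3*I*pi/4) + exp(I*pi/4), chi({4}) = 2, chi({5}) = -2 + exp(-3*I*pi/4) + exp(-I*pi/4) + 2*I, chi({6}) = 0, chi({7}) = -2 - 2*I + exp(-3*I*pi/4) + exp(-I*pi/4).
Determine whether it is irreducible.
Not irreducible (reducible): <chi, chi> = 10 > 1.

Derivation: <chi, chi> = (1/|G|) sum_C |C| * |chi(C)|^2 = (1/8)[1*|6|^2 + 1*|-2 + exp(3*I*pi/4) + exp(I*pi/4) + 2*I|^2 + 1*|0|^2 + 1*|-2 - 2*I + exp(3*I*pi/4) + exp(I*pi/4)|^2 + 1*|2|^2 + 1*|-2 + exp(-3*I*pi/4) + exp(-I*pi/4) + 2*I|^2 + 1*|0|^2 + 1*|-2 - 2*I + exp(-3*I*pi/4) + exp(-I*pi/4)|^2]
  = (1/8)[(36) + (10 - 4*exp(3*I*pi/4) - 4*exp(-3*I*pi/4)) + (0) + (10 - 4*exp(I*pi/4) - 4*exp(-I*pi/4)) + (4) + (10 - 4*exp(I*pi/4) - 4*exp(-I*pi/4)) + (0) + (10 - 4*exp(3*I*pi/4) - 4*exp(-3*I*pi/4))] = 80/8 = 10.
(Exp terms are combined using exp(i*s)*conj(exp(i*t)) = exp(i*(s-t)), and sums of them are collapsed using the identity that for every m > 1 the m distinct m-th roots of unity sum to 0, e.g. 1 + exp(2*I*pi/3) + exp(-2*I*pi/3) = 0.)
A character is irreducible iff <chi, chi> = 1, so this representation is reducible.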